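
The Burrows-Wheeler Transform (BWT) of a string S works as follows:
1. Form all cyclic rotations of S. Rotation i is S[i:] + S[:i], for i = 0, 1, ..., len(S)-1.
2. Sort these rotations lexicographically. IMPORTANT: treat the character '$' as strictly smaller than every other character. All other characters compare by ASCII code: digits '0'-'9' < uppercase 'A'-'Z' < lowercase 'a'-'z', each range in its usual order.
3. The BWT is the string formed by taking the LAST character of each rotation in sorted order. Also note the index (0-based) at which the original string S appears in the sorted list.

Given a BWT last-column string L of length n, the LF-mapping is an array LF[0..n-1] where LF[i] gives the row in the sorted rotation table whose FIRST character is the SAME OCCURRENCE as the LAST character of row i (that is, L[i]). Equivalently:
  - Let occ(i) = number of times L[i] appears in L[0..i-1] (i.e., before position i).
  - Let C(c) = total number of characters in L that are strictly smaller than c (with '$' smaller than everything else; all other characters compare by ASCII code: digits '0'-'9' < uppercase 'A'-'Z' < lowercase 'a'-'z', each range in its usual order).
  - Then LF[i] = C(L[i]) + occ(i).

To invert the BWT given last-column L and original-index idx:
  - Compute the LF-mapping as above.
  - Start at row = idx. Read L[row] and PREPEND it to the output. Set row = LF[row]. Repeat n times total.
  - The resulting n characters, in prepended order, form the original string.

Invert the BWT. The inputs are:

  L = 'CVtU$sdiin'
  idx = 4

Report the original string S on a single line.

LF mapping: 1 3 9 2 0 8 4 5 6 7
Walk LF starting at row 4, prepending L[row]:
  step 1: row=4, L[4]='$', prepend. Next row=LF[4]=0
  step 2: row=0, L[0]='C', prepend. Next row=LF[0]=1
  step 3: row=1, L[1]='V', prepend. Next row=LF[1]=3
  step 4: row=3, L[3]='U', prepend. Next row=LF[3]=2
  step 5: row=2, L[2]='t', prepend. Next row=LF[2]=9
  step 6: row=9, L[9]='n', prepend. Next row=LF[9]=7
  step 7: row=7, L[7]='i', prepend. Next row=LF[7]=5
  step 8: row=5, L[5]='s', prepend. Next row=LF[5]=8
  step 9: row=8, L[8]='i', prepend. Next row=LF[8]=6
  step 10: row=6, L[6]='d', prepend. Next row=LF[6]=4
Reversed output: disintUVC$

Answer: disintUVC$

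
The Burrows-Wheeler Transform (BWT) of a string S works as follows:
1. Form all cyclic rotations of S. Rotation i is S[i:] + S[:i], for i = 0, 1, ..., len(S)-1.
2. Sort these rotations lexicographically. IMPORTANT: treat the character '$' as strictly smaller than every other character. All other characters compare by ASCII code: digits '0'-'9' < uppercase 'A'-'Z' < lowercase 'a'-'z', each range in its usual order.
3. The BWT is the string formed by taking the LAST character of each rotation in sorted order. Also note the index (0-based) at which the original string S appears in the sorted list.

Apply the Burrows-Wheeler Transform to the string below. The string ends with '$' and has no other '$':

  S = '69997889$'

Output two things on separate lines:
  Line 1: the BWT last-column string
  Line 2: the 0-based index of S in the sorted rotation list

Answer: 9$9788996
1

Derivation:
All 9 rotations (rotation i = S[i:]+S[:i]):
  rot[0] = 69997889$
  rot[1] = 9997889$6
  rot[2] = 997889$69
  rot[3] = 97889$699
  rot[4] = 7889$6999
  rot[5] = 889$69997
  rot[6] = 89$699978
  rot[7] = 9$6999788
  rot[8] = $69997889
Sorted (with $ < everything):
  sorted[0] = $69997889  (last char: '9')
  sorted[1] = 69997889$  (last char: '$')
  sorted[2] = 7889$6999  (last char: '9')
  sorted[3] = 889$69997  (last char: '7')
  sorted[4] = 89$699978  (last char: '8')
  sorted[5] = 9$6999788  (last char: '8')
  sorted[6] = 97889$699  (last char: '9')
  sorted[7] = 997889$69  (last char: '9')
  sorted[8] = 9997889$6  (last char: '6')
Last column: 9$9788996
Original string S is at sorted index 1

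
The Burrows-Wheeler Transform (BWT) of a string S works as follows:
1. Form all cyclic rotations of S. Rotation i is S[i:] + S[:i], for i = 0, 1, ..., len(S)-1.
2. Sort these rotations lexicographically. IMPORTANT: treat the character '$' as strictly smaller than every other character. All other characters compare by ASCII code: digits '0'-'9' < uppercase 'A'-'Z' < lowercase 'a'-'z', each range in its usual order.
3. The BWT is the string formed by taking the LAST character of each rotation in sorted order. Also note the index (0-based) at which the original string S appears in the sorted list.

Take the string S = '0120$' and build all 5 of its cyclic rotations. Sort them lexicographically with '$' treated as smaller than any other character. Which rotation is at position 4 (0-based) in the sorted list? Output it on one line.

Answer: 20$01

Derivation:
All 5 rotations (rotation i = S[i:]+S[:i]):
  rot[0] = 0120$
  rot[1] = 120$0
  rot[2] = 20$01
  rot[3] = 0$012
  rot[4] = $0120
Sorted (with $ < everything):
  sorted[0] = $0120
  sorted[1] = 0$012
  sorted[2] = 0120$
  sorted[3] = 120$0
  sorted[4] = 20$01
sorted[4] = 20$01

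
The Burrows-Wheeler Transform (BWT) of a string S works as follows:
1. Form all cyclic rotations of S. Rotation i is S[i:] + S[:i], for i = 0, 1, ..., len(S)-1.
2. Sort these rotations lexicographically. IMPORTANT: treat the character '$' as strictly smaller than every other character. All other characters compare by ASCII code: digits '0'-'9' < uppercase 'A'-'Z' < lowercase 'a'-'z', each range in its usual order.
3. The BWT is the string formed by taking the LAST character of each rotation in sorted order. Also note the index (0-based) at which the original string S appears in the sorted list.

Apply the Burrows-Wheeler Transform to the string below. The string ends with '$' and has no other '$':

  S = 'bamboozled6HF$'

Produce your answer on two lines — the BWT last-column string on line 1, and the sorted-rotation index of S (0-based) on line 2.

All 14 rotations (rotation i = S[i:]+S[:i]):
  rot[0] = bamboozled6HF$
  rot[1] = amboozled6HF$b
  rot[2] = mboozled6HF$ba
  rot[3] = boozled6HF$bam
  rot[4] = oozled6HF$bamb
  rot[5] = ozled6HF$bambo
  rot[6] = zled6HF$bamboo
  rot[7] = led6HF$bambooz
  rot[8] = ed6HF$bamboozl
  rot[9] = d6HF$bamboozle
  rot[10] = 6HF$bamboozled
  rot[11] = HF$bamboozled6
  rot[12] = F$bamboozled6H
  rot[13] = $bamboozled6HF
Sorted (with $ < everything):
  sorted[0] = $bamboozled6HF  (last char: 'F')
  sorted[1] = 6HF$bamboozled  (last char: 'd')
  sorted[2] = F$bamboozled6H  (last char: 'H')
  sorted[3] = HF$bamboozled6  (last char: '6')
  sorted[4] = amboozled6HF$b  (last char: 'b')
  sorted[5] = bamboozled6HF$  (last char: '$')
  sorted[6] = boozled6HF$bam  (last char: 'm')
  sorted[7] = d6HF$bamboozle  (last char: 'e')
  sorted[8] = ed6HF$bamboozl  (last char: 'l')
  sorted[9] = led6HF$bambooz  (last char: 'z')
  sorted[10] = mboozled6HF$ba  (last char: 'a')
  sorted[11] = oozled6HF$bamb  (last char: 'b')
  sorted[12] = ozled6HF$bambo  (last char: 'o')
  sorted[13] = zled6HF$bamboo  (last char: 'o')
Last column: FdH6b$melzaboo
Original string S is at sorted index 5

Answer: FdH6b$melzaboo
5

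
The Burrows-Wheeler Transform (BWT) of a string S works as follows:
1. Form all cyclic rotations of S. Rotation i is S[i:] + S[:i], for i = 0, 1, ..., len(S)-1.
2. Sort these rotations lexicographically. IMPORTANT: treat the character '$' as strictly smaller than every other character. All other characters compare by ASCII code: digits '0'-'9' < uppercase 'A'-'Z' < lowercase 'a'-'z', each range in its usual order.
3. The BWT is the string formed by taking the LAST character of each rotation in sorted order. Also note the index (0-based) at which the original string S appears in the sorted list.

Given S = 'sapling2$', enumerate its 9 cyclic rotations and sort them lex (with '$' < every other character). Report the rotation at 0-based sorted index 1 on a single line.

All 9 rotations (rotation i = S[i:]+S[:i]):
  rot[0] = sapling2$
  rot[1] = apling2$s
  rot[2] = pling2$sa
  rot[3] = ling2$sap
  rot[4] = ing2$sapl
  rot[5] = ng2$sapli
  rot[6] = g2$saplin
  rot[7] = 2$sapling
  rot[8] = $sapling2
Sorted (with $ < everything):
  sorted[0] = $sapling2
  sorted[1] = 2$sapling
  sorted[2] = apling2$s
  sorted[3] = g2$saplin
  sorted[4] = ing2$sapl
  sorted[5] = ling2$sap
  sorted[6] = ng2$sapli
  sorted[7] = pling2$sa
  sorted[8] = sapling2$
sorted[1] = 2$sapling

Answer: 2$sapling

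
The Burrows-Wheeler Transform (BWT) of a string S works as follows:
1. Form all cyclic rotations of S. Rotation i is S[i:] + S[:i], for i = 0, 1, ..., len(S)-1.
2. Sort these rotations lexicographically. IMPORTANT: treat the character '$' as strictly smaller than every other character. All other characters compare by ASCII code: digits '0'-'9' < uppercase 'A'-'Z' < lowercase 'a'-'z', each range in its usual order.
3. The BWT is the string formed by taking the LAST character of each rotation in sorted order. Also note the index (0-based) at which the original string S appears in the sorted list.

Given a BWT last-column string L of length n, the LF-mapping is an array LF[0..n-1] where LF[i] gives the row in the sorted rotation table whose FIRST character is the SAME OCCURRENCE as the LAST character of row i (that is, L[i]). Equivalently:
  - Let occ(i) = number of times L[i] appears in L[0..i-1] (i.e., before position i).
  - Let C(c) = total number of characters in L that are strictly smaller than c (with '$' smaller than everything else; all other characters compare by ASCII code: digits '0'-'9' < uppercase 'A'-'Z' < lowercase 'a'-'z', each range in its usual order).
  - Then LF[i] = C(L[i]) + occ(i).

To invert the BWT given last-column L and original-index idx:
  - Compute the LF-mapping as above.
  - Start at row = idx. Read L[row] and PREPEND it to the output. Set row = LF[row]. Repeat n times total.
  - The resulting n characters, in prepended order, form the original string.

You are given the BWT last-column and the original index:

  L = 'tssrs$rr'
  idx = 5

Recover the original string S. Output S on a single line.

Answer: srssrrt$

Derivation:
LF mapping: 7 4 5 1 6 0 2 3
Walk LF starting at row 5, prepending L[row]:
  step 1: row=5, L[5]='$', prepend. Next row=LF[5]=0
  step 2: row=0, L[0]='t', prepend. Next row=LF[0]=7
  step 3: row=7, L[7]='r', prepend. Next row=LF[7]=3
  step 4: row=3, L[3]='r', prepend. Next row=LF[3]=1
  step 5: row=1, L[1]='s', prepend. Next row=LF[1]=4
  step 6: row=4, L[4]='s', prepend. Next row=LF[4]=6
  step 7: row=6, L[6]='r', prepend. Next row=LF[6]=2
  step 8: row=2, L[2]='s', prepend. Next row=LF[2]=5
Reversed output: srssrrt$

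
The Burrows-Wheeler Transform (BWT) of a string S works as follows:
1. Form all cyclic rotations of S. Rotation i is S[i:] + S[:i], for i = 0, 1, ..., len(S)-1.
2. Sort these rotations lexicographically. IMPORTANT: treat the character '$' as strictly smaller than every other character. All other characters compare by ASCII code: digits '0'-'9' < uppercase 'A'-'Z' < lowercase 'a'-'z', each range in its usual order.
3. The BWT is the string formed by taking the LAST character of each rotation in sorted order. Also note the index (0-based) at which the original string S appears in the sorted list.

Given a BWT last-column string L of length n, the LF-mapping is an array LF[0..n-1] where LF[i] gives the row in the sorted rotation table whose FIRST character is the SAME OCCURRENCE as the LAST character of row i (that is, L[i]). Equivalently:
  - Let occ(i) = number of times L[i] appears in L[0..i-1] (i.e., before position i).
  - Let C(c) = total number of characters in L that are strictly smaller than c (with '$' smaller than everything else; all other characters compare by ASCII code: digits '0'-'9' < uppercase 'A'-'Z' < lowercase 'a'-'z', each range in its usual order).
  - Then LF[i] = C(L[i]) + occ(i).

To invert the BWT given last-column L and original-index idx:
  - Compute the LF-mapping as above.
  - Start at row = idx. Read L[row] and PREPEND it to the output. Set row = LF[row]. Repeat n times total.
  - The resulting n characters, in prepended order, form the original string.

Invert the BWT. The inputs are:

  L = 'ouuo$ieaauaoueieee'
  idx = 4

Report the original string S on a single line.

Answer: eeuaeuoaiuaeuieoo$

Derivation:
LF mapping: 11 14 15 12 0 9 4 1 2 16 3 13 17 5 10 6 7 8
Walk LF starting at row 4, prepending L[row]:
  step 1: row=4, L[4]='$', prepend. Next row=LF[4]=0
  step 2: row=0, L[0]='o', prepend. Next row=LF[0]=11
  step 3: row=11, L[11]='o', prepend. Next row=LF[11]=13
  step 4: row=13, L[13]='e', prepend. Next row=LF[13]=5
  step 5: row=5, L[5]='i', prepend. Next row=LF[5]=9
  step 6: row=9, L[9]='u', prepend. Next row=LF[9]=16
  step 7: row=16, L[16]='e', prepend. Next row=LF[16]=7
  step 8: row=7, L[7]='a', prepend. Next row=LF[7]=1
  step 9: row=1, L[1]='u', prepend. Next row=LF[1]=14
  step 10: row=14, L[14]='i', prepend. Next row=LF[14]=10
  step 11: row=10, L[10]='a', prepend. Next row=LF[10]=3
  step 12: row=3, L[3]='o', prepend. Next row=LF[3]=12
  step 13: row=12, L[12]='u', prepend. Next row=LF[12]=17
  step 14: row=17, L[17]='e', prepend. Next row=LF[17]=8
  step 15: row=8, L[8]='a', prepend. Next row=LF[8]=2
  step 16: row=2, L[2]='u', prepend. Next row=LF[2]=15
  step 17: row=15, L[15]='e', prepend. Next row=LF[15]=6
  step 18: row=6, L[6]='e', prepend. Next row=LF[6]=4
Reversed output: eeuaeuoaiuaeuieoo$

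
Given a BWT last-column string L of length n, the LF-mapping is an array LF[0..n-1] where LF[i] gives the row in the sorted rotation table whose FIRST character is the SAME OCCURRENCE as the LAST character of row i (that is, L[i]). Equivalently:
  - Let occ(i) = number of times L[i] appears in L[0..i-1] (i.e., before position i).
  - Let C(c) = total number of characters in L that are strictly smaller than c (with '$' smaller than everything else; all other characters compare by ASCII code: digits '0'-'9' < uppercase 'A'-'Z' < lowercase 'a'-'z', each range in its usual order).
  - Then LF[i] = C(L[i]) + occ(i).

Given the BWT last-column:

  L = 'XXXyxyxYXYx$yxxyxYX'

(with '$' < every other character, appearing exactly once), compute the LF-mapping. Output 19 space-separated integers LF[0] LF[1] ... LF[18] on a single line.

Char counts: '$':1, 'X':5, 'Y':3, 'x':6, 'y':4
C (first-col start): C('$')=0, C('X')=1, C('Y')=6, C('x')=9, C('y')=15
L[0]='X': occ=0, LF[0]=C('X')+0=1+0=1
L[1]='X': occ=1, LF[1]=C('X')+1=1+1=2
L[2]='X': occ=2, LF[2]=C('X')+2=1+2=3
L[3]='y': occ=0, LF[3]=C('y')+0=15+0=15
L[4]='x': occ=0, LF[4]=C('x')+0=9+0=9
L[5]='y': occ=1, LF[5]=C('y')+1=15+1=16
L[6]='x': occ=1, LF[6]=C('x')+1=9+1=10
L[7]='Y': occ=0, LF[7]=C('Y')+0=6+0=6
L[8]='X': occ=3, LF[8]=C('X')+3=1+3=4
L[9]='Y': occ=1, LF[9]=C('Y')+1=6+1=7
L[10]='x': occ=2, LF[10]=C('x')+2=9+2=11
L[11]='$': occ=0, LF[11]=C('$')+0=0+0=0
L[12]='y': occ=2, LF[12]=C('y')+2=15+2=17
L[13]='x': occ=3, LF[13]=C('x')+3=9+3=12
L[14]='x': occ=4, LF[14]=C('x')+4=9+4=13
L[15]='y': occ=3, LF[15]=C('y')+3=15+3=18
L[16]='x': occ=5, LF[16]=C('x')+5=9+5=14
L[17]='Y': occ=2, LF[17]=C('Y')+2=6+2=8
L[18]='X': occ=4, LF[18]=C('X')+4=1+4=5

Answer: 1 2 3 15 9 16 10 6 4 7 11 0 17 12 13 18 14 8 5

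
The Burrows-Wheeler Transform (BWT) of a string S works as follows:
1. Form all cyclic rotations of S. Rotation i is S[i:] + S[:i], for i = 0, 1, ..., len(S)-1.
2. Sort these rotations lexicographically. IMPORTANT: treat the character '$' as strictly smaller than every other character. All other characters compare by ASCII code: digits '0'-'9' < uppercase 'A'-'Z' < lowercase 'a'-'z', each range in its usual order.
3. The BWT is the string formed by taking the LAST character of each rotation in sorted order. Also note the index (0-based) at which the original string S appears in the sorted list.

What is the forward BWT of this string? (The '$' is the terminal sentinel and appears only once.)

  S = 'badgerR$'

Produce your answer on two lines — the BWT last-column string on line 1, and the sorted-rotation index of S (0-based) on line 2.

All 8 rotations (rotation i = S[i:]+S[:i]):
  rot[0] = badgerR$
  rot[1] = adgerR$b
  rot[2] = dgerR$ba
  rot[3] = gerR$bad
  rot[4] = erR$badg
  rot[5] = rR$badge
  rot[6] = R$badger
  rot[7] = $badgerR
Sorted (with $ < everything):
  sorted[0] = $badgerR  (last char: 'R')
  sorted[1] = R$badger  (last char: 'r')
  sorted[2] = adgerR$b  (last char: 'b')
  sorted[3] = badgerR$  (last char: '$')
  sorted[4] = dgerR$ba  (last char: 'a')
  sorted[5] = erR$badg  (last char: 'g')
  sorted[6] = gerR$bad  (last char: 'd')
  sorted[7] = rR$badge  (last char: 'e')
Last column: Rrb$agde
Original string S is at sorted index 3

Answer: Rrb$agde
3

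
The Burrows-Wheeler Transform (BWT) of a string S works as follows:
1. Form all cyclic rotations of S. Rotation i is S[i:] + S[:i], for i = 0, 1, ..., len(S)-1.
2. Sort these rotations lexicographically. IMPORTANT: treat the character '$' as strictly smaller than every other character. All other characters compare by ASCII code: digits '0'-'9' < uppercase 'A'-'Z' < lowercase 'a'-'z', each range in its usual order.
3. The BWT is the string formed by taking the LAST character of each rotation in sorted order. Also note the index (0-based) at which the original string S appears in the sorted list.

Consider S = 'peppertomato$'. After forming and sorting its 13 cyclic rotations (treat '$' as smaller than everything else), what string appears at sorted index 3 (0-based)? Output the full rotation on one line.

Answer: ertomato$pepp

Derivation:
All 13 rotations (rotation i = S[i:]+S[:i]):
  rot[0] = peppertomato$
  rot[1] = eppertomato$p
  rot[2] = ppertomato$pe
  rot[3] = pertomato$pep
  rot[4] = ertomato$pepp
  rot[5] = rtomato$peppe
  rot[6] = tomato$pepper
  rot[7] = omato$peppert
  rot[8] = mato$pepperto
  rot[9] = ato$peppertom
  rot[10] = to$peppertoma
  rot[11] = o$peppertomat
  rot[12] = $peppertomato
Sorted (with $ < everything):
  sorted[0] = $peppertomato
  sorted[1] = ato$peppertom
  sorted[2] = eppertomato$p
  sorted[3] = ertomato$pepp
  sorted[4] = mato$pepperto
  sorted[5] = o$peppertomat
  sorted[6] = omato$peppert
  sorted[7] = peppertomato$
  sorted[8] = pertomato$pep
  sorted[9] = ppertomato$pe
  sorted[10] = rtomato$peppe
  sorted[11] = to$peppertoma
  sorted[12] = tomato$pepper
sorted[3] = ertomato$pepp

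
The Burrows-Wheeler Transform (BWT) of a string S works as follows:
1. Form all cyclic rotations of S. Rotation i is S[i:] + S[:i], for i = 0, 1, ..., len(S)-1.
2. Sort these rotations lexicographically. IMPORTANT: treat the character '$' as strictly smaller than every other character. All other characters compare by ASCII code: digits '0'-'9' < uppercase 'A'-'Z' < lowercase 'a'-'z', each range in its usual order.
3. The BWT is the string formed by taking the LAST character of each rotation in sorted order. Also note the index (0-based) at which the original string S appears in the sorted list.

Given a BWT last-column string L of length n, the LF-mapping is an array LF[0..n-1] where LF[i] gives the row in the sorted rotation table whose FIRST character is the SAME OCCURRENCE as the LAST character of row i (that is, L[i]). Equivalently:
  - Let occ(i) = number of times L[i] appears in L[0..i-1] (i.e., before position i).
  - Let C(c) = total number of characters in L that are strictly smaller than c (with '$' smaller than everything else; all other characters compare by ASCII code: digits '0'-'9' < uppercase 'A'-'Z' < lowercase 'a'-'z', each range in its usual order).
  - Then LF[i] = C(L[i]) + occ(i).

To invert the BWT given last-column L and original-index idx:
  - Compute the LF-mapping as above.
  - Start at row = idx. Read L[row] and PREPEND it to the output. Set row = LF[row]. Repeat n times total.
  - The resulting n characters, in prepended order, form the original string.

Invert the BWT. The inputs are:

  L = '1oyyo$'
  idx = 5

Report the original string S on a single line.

Answer: yoyo1$

Derivation:
LF mapping: 1 2 4 5 3 0
Walk LF starting at row 5, prepending L[row]:
  step 1: row=5, L[5]='$', prepend. Next row=LF[5]=0
  step 2: row=0, L[0]='1', prepend. Next row=LF[0]=1
  step 3: row=1, L[1]='o', prepend. Next row=LF[1]=2
  step 4: row=2, L[2]='y', prepend. Next row=LF[2]=4
  step 5: row=4, L[4]='o', prepend. Next row=LF[4]=3
  step 6: row=3, L[3]='y', prepend. Next row=LF[3]=5
Reversed output: yoyo1$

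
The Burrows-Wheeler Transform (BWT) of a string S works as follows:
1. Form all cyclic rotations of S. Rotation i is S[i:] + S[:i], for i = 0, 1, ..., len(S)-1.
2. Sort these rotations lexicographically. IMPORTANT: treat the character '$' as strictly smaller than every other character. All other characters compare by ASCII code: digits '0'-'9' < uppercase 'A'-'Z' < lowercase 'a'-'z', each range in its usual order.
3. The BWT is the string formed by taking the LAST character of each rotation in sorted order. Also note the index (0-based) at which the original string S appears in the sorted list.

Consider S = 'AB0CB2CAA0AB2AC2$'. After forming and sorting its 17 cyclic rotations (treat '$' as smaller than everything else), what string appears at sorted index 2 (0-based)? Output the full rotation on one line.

All 17 rotations (rotation i = S[i:]+S[:i]):
  rot[0] = AB0CB2CAA0AB2AC2$
  rot[1] = B0CB2CAA0AB2AC2$A
  rot[2] = 0CB2CAA0AB2AC2$AB
  rot[3] = CB2CAA0AB2AC2$AB0
  rot[4] = B2CAA0AB2AC2$AB0C
  rot[5] = 2CAA0AB2AC2$AB0CB
  rot[6] = CAA0AB2AC2$AB0CB2
  rot[7] = AA0AB2AC2$AB0CB2C
  rot[8] = A0AB2AC2$AB0CB2CA
  rot[9] = 0AB2AC2$AB0CB2CAA
  rot[10] = AB2AC2$AB0CB2CAA0
  rot[11] = B2AC2$AB0CB2CAA0A
  rot[12] = 2AC2$AB0CB2CAA0AB
  rot[13] = AC2$AB0CB2CAA0AB2
  rot[14] = C2$AB0CB2CAA0AB2A
  rot[15] = 2$AB0CB2CAA0AB2AC
  rot[16] = $AB0CB2CAA0AB2AC2
Sorted (with $ < everything):
  sorted[0] = $AB0CB2CAA0AB2AC2
  sorted[1] = 0AB2AC2$AB0CB2CAA
  sorted[2] = 0CB2CAA0AB2AC2$AB
  sorted[3] = 2$AB0CB2CAA0AB2AC
  sorted[4] = 2AC2$AB0CB2CAA0AB
  sorted[5] = 2CAA0AB2AC2$AB0CB
  sorted[6] = A0AB2AC2$AB0CB2CA
  sorted[7] = AA0AB2AC2$AB0CB2C
  sorted[8] = AB0CB2CAA0AB2AC2$
  sorted[9] = AB2AC2$AB0CB2CAA0
  sorted[10] = AC2$AB0CB2CAA0AB2
  sorted[11] = B0CB2CAA0AB2AC2$A
  sorted[12] = B2AC2$AB0CB2CAA0A
  sorted[13] = B2CAA0AB2AC2$AB0C
  sorted[14] = C2$AB0CB2CAA0AB2A
  sorted[15] = CAA0AB2AC2$AB0CB2
  sorted[16] = CB2CAA0AB2AC2$AB0
sorted[2] = 0CB2CAA0AB2AC2$AB

Answer: 0CB2CAA0AB2AC2$AB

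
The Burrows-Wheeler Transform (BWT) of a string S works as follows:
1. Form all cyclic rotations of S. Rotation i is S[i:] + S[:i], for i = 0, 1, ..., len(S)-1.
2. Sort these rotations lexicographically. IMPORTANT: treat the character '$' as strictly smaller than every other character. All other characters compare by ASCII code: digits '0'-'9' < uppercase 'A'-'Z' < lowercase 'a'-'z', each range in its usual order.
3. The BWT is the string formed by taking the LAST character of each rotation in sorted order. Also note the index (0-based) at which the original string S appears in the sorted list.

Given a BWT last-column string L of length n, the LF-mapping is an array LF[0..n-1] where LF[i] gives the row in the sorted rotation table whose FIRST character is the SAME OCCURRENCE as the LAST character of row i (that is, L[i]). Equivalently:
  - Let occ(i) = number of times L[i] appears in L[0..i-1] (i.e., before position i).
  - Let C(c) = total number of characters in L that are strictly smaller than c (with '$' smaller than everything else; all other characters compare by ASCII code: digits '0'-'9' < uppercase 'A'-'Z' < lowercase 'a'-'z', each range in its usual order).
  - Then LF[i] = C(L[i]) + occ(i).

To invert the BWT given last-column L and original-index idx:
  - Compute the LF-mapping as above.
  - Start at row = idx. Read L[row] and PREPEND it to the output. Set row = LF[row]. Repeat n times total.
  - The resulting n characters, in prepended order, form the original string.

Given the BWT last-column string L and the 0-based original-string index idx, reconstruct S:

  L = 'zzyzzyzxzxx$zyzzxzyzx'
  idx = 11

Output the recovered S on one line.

LF mapping: 10 11 6 12 13 7 14 1 15 2 3 0 16 8 17 18 4 19 9 20 5
Walk LF starting at row 11, prepending L[row]:
  step 1: row=11, L[11]='$', prepend. Next row=LF[11]=0
  step 2: row=0, L[0]='z', prepend. Next row=LF[0]=10
  step 3: row=10, L[10]='x', prepend. Next row=LF[10]=3
  step 4: row=3, L[3]='z', prepend. Next row=LF[3]=12
  step 5: row=12, L[12]='z', prepend. Next row=LF[12]=16
  step 6: row=16, L[16]='x', prepend. Next row=LF[16]=4
  step 7: row=4, L[4]='z', prepend. Next row=LF[4]=13
  step 8: row=13, L[13]='y', prepend. Next row=LF[13]=8
  step 9: row=8, L[8]='z', prepend. Next row=LF[8]=15
  step 10: row=15, L[15]='z', prepend. Next row=LF[15]=18
  step 11: row=18, L[18]='y', prepend. Next row=LF[18]=9
  step 12: row=9, L[9]='x', prepend. Next row=LF[9]=2
  step 13: row=2, L[2]='y', prepend. Next row=LF[2]=6
  step 14: row=6, L[6]='z', prepend. Next row=LF[6]=14
  step 15: row=14, L[14]='z', prepend. Next row=LF[14]=17
  step 16: row=17, L[17]='z', prepend. Next row=LF[17]=19
  step 17: row=19, L[19]='z', prepend. Next row=LF[19]=20
  step 18: row=20, L[20]='x', prepend. Next row=LF[20]=5
  step 19: row=5, L[5]='y', prepend. Next row=LF[5]=7
  step 20: row=7, L[7]='x', prepend. Next row=LF[7]=1
  step 21: row=1, L[1]='z', prepend. Next row=LF[1]=11
Reversed output: zxyxzzzzyxyzzyzxzzxz$

Answer: zxyxzzzzyxyzzyzxzzxz$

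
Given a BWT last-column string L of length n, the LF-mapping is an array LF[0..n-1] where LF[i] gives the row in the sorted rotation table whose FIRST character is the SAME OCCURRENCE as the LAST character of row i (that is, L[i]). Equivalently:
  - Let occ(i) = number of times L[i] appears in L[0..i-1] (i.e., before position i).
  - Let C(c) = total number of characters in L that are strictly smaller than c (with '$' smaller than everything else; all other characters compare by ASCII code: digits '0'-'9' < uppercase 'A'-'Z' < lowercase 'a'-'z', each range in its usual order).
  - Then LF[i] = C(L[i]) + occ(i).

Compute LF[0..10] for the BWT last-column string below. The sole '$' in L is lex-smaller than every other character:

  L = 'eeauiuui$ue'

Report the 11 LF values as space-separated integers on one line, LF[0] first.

Answer: 2 3 1 7 5 8 9 6 0 10 4

Derivation:
Char counts: '$':1, 'a':1, 'e':3, 'i':2, 'u':4
C (first-col start): C('$')=0, C('a')=1, C('e')=2, C('i')=5, C('u')=7
L[0]='e': occ=0, LF[0]=C('e')+0=2+0=2
L[1]='e': occ=1, LF[1]=C('e')+1=2+1=3
L[2]='a': occ=0, LF[2]=C('a')+0=1+0=1
L[3]='u': occ=0, LF[3]=C('u')+0=7+0=7
L[4]='i': occ=0, LF[4]=C('i')+0=5+0=5
L[5]='u': occ=1, LF[5]=C('u')+1=7+1=8
L[6]='u': occ=2, LF[6]=C('u')+2=7+2=9
L[7]='i': occ=1, LF[7]=C('i')+1=5+1=6
L[8]='$': occ=0, LF[8]=C('$')+0=0+0=0
L[9]='u': occ=3, LF[9]=C('u')+3=7+3=10
L[10]='e': occ=2, LF[10]=C('e')+2=2+2=4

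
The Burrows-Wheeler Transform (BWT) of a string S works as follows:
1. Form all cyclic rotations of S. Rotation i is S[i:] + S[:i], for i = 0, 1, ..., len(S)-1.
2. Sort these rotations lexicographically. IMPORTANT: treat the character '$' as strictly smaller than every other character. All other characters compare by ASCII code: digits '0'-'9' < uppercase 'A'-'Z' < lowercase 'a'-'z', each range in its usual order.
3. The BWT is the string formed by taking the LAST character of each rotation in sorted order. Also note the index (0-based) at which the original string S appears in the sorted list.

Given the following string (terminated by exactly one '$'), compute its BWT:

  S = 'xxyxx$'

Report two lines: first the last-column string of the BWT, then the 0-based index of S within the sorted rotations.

Answer: xxy$xx
3

Derivation:
All 6 rotations (rotation i = S[i:]+S[:i]):
  rot[0] = xxyxx$
  rot[1] = xyxx$x
  rot[2] = yxx$xx
  rot[3] = xx$xxy
  rot[4] = x$xxyx
  rot[5] = $xxyxx
Sorted (with $ < everything):
  sorted[0] = $xxyxx  (last char: 'x')
  sorted[1] = x$xxyx  (last char: 'x')
  sorted[2] = xx$xxy  (last char: 'y')
  sorted[3] = xxyxx$  (last char: '$')
  sorted[4] = xyxx$x  (last char: 'x')
  sorted[5] = yxx$xx  (last char: 'x')
Last column: xxy$xx
Original string S is at sorted index 3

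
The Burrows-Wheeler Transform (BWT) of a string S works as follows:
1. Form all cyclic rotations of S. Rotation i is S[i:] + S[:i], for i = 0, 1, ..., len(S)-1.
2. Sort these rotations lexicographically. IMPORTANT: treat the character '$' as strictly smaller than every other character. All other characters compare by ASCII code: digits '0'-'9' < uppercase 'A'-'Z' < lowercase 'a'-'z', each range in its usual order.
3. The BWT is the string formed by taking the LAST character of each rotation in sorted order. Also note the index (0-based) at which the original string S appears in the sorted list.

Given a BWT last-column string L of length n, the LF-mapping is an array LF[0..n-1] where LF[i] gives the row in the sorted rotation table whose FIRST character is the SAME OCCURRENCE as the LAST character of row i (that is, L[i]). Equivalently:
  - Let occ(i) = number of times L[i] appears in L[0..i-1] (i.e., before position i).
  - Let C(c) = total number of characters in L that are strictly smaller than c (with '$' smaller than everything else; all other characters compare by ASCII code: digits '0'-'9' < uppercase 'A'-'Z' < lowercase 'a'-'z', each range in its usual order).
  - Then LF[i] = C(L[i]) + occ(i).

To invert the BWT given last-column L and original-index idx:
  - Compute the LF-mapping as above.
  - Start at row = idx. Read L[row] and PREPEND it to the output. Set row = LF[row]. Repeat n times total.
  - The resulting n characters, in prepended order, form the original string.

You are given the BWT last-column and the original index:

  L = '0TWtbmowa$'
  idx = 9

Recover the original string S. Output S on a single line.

Answer: wombatWT0$

Derivation:
LF mapping: 1 2 3 8 5 6 7 9 4 0
Walk LF starting at row 9, prepending L[row]:
  step 1: row=9, L[9]='$', prepend. Next row=LF[9]=0
  step 2: row=0, L[0]='0', prepend. Next row=LF[0]=1
  step 3: row=1, L[1]='T', prepend. Next row=LF[1]=2
  step 4: row=2, L[2]='W', prepend. Next row=LF[2]=3
  step 5: row=3, L[3]='t', prepend. Next row=LF[3]=8
  step 6: row=8, L[8]='a', prepend. Next row=LF[8]=4
  step 7: row=4, L[4]='b', prepend. Next row=LF[4]=5
  step 8: row=5, L[5]='m', prepend. Next row=LF[5]=6
  step 9: row=6, L[6]='o', prepend. Next row=LF[6]=7
  step 10: row=7, L[7]='w', prepend. Next row=LF[7]=9
Reversed output: wombatWT0$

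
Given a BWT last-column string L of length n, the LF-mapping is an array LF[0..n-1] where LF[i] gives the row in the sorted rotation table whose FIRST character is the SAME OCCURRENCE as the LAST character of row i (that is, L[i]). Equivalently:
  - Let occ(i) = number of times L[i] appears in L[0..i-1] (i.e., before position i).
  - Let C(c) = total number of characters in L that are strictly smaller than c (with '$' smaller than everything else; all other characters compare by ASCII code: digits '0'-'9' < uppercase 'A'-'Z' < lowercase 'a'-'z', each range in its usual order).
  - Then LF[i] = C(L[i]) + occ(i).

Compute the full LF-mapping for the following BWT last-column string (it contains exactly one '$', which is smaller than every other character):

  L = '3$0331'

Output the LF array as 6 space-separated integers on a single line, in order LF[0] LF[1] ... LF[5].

Char counts: '$':1, '0':1, '1':1, '3':3
C (first-col start): C('$')=0, C('0')=1, C('1')=2, C('3')=3
L[0]='3': occ=0, LF[0]=C('3')+0=3+0=3
L[1]='$': occ=0, LF[1]=C('$')+0=0+0=0
L[2]='0': occ=0, LF[2]=C('0')+0=1+0=1
L[3]='3': occ=1, LF[3]=C('3')+1=3+1=4
L[4]='3': occ=2, LF[4]=C('3')+2=3+2=5
L[5]='1': occ=0, LF[5]=C('1')+0=2+0=2

Answer: 3 0 1 4 5 2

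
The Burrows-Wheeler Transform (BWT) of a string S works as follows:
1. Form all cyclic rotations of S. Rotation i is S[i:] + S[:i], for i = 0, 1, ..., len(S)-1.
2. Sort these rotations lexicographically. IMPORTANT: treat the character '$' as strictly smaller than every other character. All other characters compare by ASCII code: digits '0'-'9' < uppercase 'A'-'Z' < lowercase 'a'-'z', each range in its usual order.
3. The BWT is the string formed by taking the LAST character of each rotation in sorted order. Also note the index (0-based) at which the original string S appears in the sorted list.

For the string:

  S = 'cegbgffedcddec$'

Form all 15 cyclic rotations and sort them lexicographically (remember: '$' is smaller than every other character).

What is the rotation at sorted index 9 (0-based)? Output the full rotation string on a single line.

All 15 rotations (rotation i = S[i:]+S[:i]):
  rot[0] = cegbgffedcddec$
  rot[1] = egbgffedcddec$c
  rot[2] = gbgffedcddec$ce
  rot[3] = bgffedcddec$ceg
  rot[4] = gffedcddec$cegb
  rot[5] = ffedcddec$cegbg
  rot[6] = fedcddec$cegbgf
  rot[7] = edcddec$cegbgff
  rot[8] = dcddec$cegbgffe
  rot[9] = cddec$cegbgffed
  rot[10] = ddec$cegbgffedc
  rot[11] = dec$cegbgffedcd
  rot[12] = ec$cegbgffedcdd
  rot[13] = c$cegbgffedcdde
  rot[14] = $cegbgffedcddec
Sorted (with $ < everything):
  sorted[0] = $cegbgffedcddec
  sorted[1] = bgffedcddec$ceg
  sorted[2] = c$cegbgffedcdde
  sorted[3] = cddec$cegbgffed
  sorted[4] = cegbgffedcddec$
  sorted[5] = dcddec$cegbgffe
  sorted[6] = ddec$cegbgffedc
  sorted[7] = dec$cegbgffedcd
  sorted[8] = ec$cegbgffedcdd
  sorted[9] = edcddec$cegbgff
  sorted[10] = egbgffedcddec$c
  sorted[11] = fedcddec$cegbgf
  sorted[12] = ffedcddec$cegbg
  sorted[13] = gbgffedcddec$ce
  sorted[14] = gffedcddec$cegb
sorted[9] = edcddec$cegbgff

Answer: edcddec$cegbgff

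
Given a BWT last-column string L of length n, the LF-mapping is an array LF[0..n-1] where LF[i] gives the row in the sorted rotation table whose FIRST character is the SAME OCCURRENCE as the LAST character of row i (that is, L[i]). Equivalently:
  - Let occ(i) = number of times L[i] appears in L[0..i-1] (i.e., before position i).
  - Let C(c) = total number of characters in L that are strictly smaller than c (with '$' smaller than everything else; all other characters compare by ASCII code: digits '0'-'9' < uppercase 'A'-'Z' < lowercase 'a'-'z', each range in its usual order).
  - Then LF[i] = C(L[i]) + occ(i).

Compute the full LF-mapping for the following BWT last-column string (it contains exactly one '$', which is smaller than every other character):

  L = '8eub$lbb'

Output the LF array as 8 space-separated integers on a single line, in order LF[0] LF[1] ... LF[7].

Char counts: '$':1, '8':1, 'b':3, 'e':1, 'l':1, 'u':1
C (first-col start): C('$')=0, C('8')=1, C('b')=2, C('e')=5, C('l')=6, C('u')=7
L[0]='8': occ=0, LF[0]=C('8')+0=1+0=1
L[1]='e': occ=0, LF[1]=C('e')+0=5+0=5
L[2]='u': occ=0, LF[2]=C('u')+0=7+0=7
L[3]='b': occ=0, LF[3]=C('b')+0=2+0=2
L[4]='$': occ=0, LF[4]=C('$')+0=0+0=0
L[5]='l': occ=0, LF[5]=C('l')+0=6+0=6
L[6]='b': occ=1, LF[6]=C('b')+1=2+1=3
L[7]='b': occ=2, LF[7]=C('b')+2=2+2=4

Answer: 1 5 7 2 0 6 3 4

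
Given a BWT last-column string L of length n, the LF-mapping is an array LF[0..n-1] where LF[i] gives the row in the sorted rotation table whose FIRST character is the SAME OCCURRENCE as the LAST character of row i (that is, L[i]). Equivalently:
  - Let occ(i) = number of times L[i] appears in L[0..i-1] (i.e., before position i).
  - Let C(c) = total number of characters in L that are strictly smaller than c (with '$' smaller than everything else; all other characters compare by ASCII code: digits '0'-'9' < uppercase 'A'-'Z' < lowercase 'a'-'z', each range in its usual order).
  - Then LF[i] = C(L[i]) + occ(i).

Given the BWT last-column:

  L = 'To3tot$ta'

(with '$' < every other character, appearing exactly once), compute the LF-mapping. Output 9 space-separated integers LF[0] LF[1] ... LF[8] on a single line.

Answer: 2 4 1 6 5 7 0 8 3

Derivation:
Char counts: '$':1, '3':1, 'T':1, 'a':1, 'o':2, 't':3
C (first-col start): C('$')=0, C('3')=1, C('T')=2, C('a')=3, C('o')=4, C('t')=6
L[0]='T': occ=0, LF[0]=C('T')+0=2+0=2
L[1]='o': occ=0, LF[1]=C('o')+0=4+0=4
L[2]='3': occ=0, LF[2]=C('3')+0=1+0=1
L[3]='t': occ=0, LF[3]=C('t')+0=6+0=6
L[4]='o': occ=1, LF[4]=C('o')+1=4+1=5
L[5]='t': occ=1, LF[5]=C('t')+1=6+1=7
L[6]='$': occ=0, LF[6]=C('$')+0=0+0=0
L[7]='t': occ=2, LF[7]=C('t')+2=6+2=8
L[8]='a': occ=0, LF[8]=C('a')+0=3+0=3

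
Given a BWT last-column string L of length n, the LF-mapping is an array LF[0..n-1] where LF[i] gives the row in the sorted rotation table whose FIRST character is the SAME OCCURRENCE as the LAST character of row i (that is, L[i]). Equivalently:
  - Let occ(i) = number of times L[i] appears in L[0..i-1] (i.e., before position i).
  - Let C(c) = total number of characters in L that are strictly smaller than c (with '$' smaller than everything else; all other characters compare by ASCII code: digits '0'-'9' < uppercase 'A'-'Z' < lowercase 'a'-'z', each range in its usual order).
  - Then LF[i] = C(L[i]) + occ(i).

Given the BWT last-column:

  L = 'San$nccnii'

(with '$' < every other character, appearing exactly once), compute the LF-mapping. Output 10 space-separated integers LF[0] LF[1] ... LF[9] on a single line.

Answer: 1 2 7 0 8 3 4 9 5 6

Derivation:
Char counts: '$':1, 'S':1, 'a':1, 'c':2, 'i':2, 'n':3
C (first-col start): C('$')=0, C('S')=1, C('a')=2, C('c')=3, C('i')=5, C('n')=7
L[0]='S': occ=0, LF[0]=C('S')+0=1+0=1
L[1]='a': occ=0, LF[1]=C('a')+0=2+0=2
L[2]='n': occ=0, LF[2]=C('n')+0=7+0=7
L[3]='$': occ=0, LF[3]=C('$')+0=0+0=0
L[4]='n': occ=1, LF[4]=C('n')+1=7+1=8
L[5]='c': occ=0, LF[5]=C('c')+0=3+0=3
L[6]='c': occ=1, LF[6]=C('c')+1=3+1=4
L[7]='n': occ=2, LF[7]=C('n')+2=7+2=9
L[8]='i': occ=0, LF[8]=C('i')+0=5+0=5
L[9]='i': occ=1, LF[9]=C('i')+1=5+1=6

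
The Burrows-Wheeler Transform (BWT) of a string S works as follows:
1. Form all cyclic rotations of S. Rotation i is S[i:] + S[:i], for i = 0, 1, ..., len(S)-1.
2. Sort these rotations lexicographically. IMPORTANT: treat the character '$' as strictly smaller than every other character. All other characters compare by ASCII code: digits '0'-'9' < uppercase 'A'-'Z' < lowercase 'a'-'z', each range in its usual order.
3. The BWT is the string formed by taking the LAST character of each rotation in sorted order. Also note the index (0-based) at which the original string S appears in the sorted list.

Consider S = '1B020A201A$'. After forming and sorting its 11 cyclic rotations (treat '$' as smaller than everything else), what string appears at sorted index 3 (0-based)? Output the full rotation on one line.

Answer: 0A201A$1B02

Derivation:
All 11 rotations (rotation i = S[i:]+S[:i]):
  rot[0] = 1B020A201A$
  rot[1] = B020A201A$1
  rot[2] = 020A201A$1B
  rot[3] = 20A201A$1B0
  rot[4] = 0A201A$1B02
  rot[5] = A201A$1B020
  rot[6] = 201A$1B020A
  rot[7] = 01A$1B020A2
  rot[8] = 1A$1B020A20
  rot[9] = A$1B020A201
  rot[10] = $1B020A201A
Sorted (with $ < everything):
  sorted[0] = $1B020A201A
  sorted[1] = 01A$1B020A2
  sorted[2] = 020A201A$1B
  sorted[3] = 0A201A$1B02
  sorted[4] = 1A$1B020A20
  sorted[5] = 1B020A201A$
  sorted[6] = 201A$1B020A
  sorted[7] = 20A201A$1B0
  sorted[8] = A$1B020A201
  sorted[9] = A201A$1B020
  sorted[10] = B020A201A$1
sorted[3] = 0A201A$1B02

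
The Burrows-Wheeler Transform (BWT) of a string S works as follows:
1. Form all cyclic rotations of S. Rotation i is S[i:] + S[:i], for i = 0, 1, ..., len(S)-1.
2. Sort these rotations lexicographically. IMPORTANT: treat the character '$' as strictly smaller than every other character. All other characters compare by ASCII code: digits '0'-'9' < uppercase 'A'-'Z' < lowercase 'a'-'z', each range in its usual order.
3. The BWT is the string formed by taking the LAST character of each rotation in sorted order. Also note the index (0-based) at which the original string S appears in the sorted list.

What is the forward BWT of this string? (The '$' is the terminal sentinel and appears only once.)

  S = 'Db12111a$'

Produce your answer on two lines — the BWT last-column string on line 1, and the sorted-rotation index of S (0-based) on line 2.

All 9 rotations (rotation i = S[i:]+S[:i]):
  rot[0] = Db12111a$
  rot[1] = b12111a$D
  rot[2] = 12111a$Db
  rot[3] = 2111a$Db1
  rot[4] = 111a$Db12
  rot[5] = 11a$Db121
  rot[6] = 1a$Db1211
  rot[7] = a$Db12111
  rot[8] = $Db12111a
Sorted (with $ < everything):
  sorted[0] = $Db12111a  (last char: 'a')
  sorted[1] = 111a$Db12  (last char: '2')
  sorted[2] = 11a$Db121  (last char: '1')
  sorted[3] = 12111a$Db  (last char: 'b')
  sorted[4] = 1a$Db1211  (last char: '1')
  sorted[5] = 2111a$Db1  (last char: '1')
  sorted[6] = Db12111a$  (last char: '$')
  sorted[7] = a$Db12111  (last char: '1')
  sorted[8] = b12111a$D  (last char: 'D')
Last column: a21b11$1D
Original string S is at sorted index 6

Answer: a21b11$1D
6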